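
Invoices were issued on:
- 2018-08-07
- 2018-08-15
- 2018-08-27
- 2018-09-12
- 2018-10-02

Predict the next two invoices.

Intervals are 8, 12, 16, 20 days — an arithmetic progression with common difference 4.
Next gap: 24 days. 2018-10-02 + 24 days = 2018-10-26.
Next gap: 28 days. 2018-10-26 + 28 days = 2018-11-23.

2018-10-26, 2018-11-23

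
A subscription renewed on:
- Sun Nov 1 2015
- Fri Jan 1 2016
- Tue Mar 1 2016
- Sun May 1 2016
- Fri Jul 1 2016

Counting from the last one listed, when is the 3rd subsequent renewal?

Sun Jan 1 2017

Each date is the 1st; the gaps (61, 60, 61, 61) track the month lengths.
The rule is the 1st of every 2 months.
September 2016: Thu Sep 1 2016.
Next: November 2016 → Tue Nov 1 2016.
January 2017: Sun Jan 1 2017.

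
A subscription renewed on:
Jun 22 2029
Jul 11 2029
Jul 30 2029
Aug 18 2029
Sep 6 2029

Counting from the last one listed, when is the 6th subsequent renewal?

Gaps between consecutive events: 19, 19, 19, 19 days — a constant 19-day interval.
Sep 6 2029 + 19 days = Sep 25 2029.
Sep 25 2029 + 19 days = Oct 14 2029.
Oct 14 2029 + 19 days = Nov 2 2029.
Nov 2 2029 + 19 days = Nov 21 2029.
Nov 21 2029 + 19 days = Dec 10 2029.
Dec 10 2029 + 19 days = Dec 29 2029.

Dec 29 2029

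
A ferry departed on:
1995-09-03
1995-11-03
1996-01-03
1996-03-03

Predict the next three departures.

1996-05-03, 1996-07-03, 1996-09-03

Gaps: 61, 61, 60 days — not constant. Every event is on the 3rd of the month.
Pattern: the 3rd of every 2 months.
May 1996: 1996-05-03.
July 1996: 1996-07-03.
September 1996: 1996-09-03.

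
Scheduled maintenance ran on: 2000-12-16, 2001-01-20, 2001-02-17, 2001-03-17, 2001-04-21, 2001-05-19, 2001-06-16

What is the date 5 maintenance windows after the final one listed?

These are Saturdays at 28- or 35-day spacing (35, 28, 28, 35, 28, 28).
The pattern: 3rd Saturday of the month.
July 2001 — 3rd Saturday is 2001-07-21.
3rd Saturday of August 2001: 2001-08-18.
September 2001 — 3rd Saturday is 2001-09-15.
3rd Saturday of October 2001: 2001-10-20.
November 2001 — 3rd Saturday is 2001-11-17.

2001-11-17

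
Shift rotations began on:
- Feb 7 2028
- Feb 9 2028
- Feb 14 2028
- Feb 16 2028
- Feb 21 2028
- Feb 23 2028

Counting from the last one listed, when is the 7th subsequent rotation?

Mar 20 2028

Gaps: 2, 5, 2, 5, 2 days — not constant, but cyclic with period 2.
The events fall on every Monday and Wednesday.
The following Monday is Feb 28 2028.
The following Wednesday is Mar 1 2028.
The following Monday is Mar 6 2028.
The following Wednesday is Mar 8 2028.
The following Monday is Mar 13 2028.
Next Wednesday: Mar 15 2028.
Next Monday: Mar 20 2028.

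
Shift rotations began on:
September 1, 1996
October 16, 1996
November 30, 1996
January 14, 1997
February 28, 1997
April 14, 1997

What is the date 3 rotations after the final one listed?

Every event comes 45 days after the last (45, 45, 45, 45, 45).
April 14, 1997 + 45 days = May 29, 1997.
May 29, 1997 + 45 days = July 13, 1997.
July 13, 1997 + 45 days = August 27, 1997.

August 27, 1997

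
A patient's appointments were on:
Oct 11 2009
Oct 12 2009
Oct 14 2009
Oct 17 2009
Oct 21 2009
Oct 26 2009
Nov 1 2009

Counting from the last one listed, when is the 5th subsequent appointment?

Gaps: 1, 2, 3, 4, 5, 6 days — each gap is 1 larger than the previous one.
Next gap: 7 days. Nov 1 2009 + 7 days = Nov 8 2009.
Next gap: 8 days. Nov 8 2009 + 8 days = Nov 16 2009.
Next gap: 9 days. Nov 16 2009 + 9 days = Nov 25 2009.
Next gap: 10 days. Nov 25 2009 + 10 days = Dec 5 2009.
Next gap: 11 days. Dec 5 2009 + 11 days = Dec 16 2009.

Dec 16 2009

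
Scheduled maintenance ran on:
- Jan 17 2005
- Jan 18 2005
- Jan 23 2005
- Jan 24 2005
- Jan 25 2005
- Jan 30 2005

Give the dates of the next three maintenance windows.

Jan 31 2005, Feb 1 2005, Feb 6 2005

Every event lands on a Monday or Tuesday or Sunday (gaps cycle 1, 5, 1, 1, 5).
So the schedule is: every Monday, Tuesday and Sunday.
Next Monday: Jan 31 2005.
The following Tuesday is Feb 1 2005.
The following Sunday is Feb 6 2005.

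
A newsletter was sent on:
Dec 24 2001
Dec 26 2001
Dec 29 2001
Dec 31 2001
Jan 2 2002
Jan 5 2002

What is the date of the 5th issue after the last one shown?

Jan 16 2002

Every event lands on a Monday or Wednesday or Saturday (gaps cycle 2, 3, 2, 2, 3).
So the schedule is: every Monday, Wednesday and Saturday.
The following Monday is Jan 7 2002.
Next Wednesday: Jan 9 2002.
The following Saturday is Jan 12 2002.
Next Monday: Jan 14 2002.
The following Wednesday is Jan 16 2002.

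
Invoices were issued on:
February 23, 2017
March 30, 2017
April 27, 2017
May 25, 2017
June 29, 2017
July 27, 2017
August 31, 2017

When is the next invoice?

All Thursdays; the gaps (35, 28, 28, 35, 28, 35) vary with month length.
This is the last Thursday of each month.
Last Thursday of September 2017: September 28, 2017.

September 28, 2017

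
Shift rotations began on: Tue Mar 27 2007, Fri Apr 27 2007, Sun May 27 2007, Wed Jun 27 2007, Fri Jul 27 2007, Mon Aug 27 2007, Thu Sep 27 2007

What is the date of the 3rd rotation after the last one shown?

The day-of-month is always 27 (31, 30, 31, 30, 31, 31 days between events).
So this recurs on the 27th of each month.
October 2007: Sat Oct 27 2007.
November 2007: Tue Nov 27 2007.
December 2007: Thu Dec 27 2007.

Thu Dec 27 2007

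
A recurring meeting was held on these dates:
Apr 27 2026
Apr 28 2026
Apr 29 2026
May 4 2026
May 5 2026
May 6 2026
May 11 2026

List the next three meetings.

Every event lands on a Monday or Tuesday or Wednesday (gaps cycle 1, 1, 5, 1, 1, 5).
So the schedule is: every Monday, Tuesday and Wednesday.
Next Tuesday: May 12 2026.
The following Wednesday is May 13 2026.
The following Monday is May 18 2026.

May 12 2026, May 13 2026, May 18 2026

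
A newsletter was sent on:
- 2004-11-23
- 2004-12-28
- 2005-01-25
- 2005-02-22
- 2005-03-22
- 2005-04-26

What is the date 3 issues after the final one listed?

2005-07-26

These are Tuesdays at 28- or 35-day spacing (35, 28, 28, 28, 35).
The pattern: 4th Tuesday of the month.
May 2005 — 4th Tuesday is 2005-05-24.
4th Tuesday of June 2005: 2005-06-28.
4th Tuesday of July 2005: 2005-07-26.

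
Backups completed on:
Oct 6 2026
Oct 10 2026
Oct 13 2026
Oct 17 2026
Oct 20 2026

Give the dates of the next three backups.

Gaps: 4, 3, 4, 3 days — not constant, but cyclic with period 2.
The events fall on every Tuesday and Saturday.
The following Saturday is Oct 24 2026.
The following Tuesday is Oct 27 2026.
Next Saturday: Oct 31 2026.

Oct 24 2026, Oct 27 2026, Oct 31 2026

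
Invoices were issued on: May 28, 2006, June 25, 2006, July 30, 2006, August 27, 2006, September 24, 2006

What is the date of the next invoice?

Every date is a Sunday; gaps 28, 35, 28, 28 days.
Each is the last Sunday of its month (at least one falls on the 29th or later, ruling out '4th Sunday').
Last Sunday of October 2006: October 29, 2006.

October 29, 2006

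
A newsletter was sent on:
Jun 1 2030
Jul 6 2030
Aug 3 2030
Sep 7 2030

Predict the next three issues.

All dates are Saturdays, 35, 28, 35 days apart.
Specifically, the 1st Saturday of each month.
October 2030 — 1st Saturday is Oct 5 2030.
1st Saturday of November 2030: Nov 2 2030.
1st Saturday of December 2030: Dec 7 2030.

Oct 5 2030, Nov 2 2030, Dec 7 2030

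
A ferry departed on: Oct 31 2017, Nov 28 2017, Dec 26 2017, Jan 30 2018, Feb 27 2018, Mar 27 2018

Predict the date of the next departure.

Every date is a Tuesday; gaps 28, 28, 35, 28, 28 days.
Each is the last Tuesday of its month (at least one falls on the 29th or later, ruling out '4th Tuesday').
Last Tuesday of April 2018: Apr 24 2018.

Apr 24 2018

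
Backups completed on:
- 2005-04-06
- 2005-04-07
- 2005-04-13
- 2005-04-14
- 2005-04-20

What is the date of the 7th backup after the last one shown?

2005-05-12

Every event lands on a Wednesday or Thursday (gaps cycle 1, 6, 1, 6).
So the schedule is: every Wednesday and Thursday.
Next Thursday: 2005-04-21.
Next Wednesday: 2005-04-27.
The following Thursday is 2005-04-28.
The following Wednesday is 2005-05-04.
Next Thursday: 2005-05-05.
Next Wednesday: 2005-05-11.
The following Thursday is 2005-05-12.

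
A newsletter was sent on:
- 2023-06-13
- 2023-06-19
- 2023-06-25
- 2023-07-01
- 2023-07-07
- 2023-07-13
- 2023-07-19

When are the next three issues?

Every event comes 6 days after the last (6, 6, 6, 6, 6, 6).
2023-07-19 + 6 days = 2023-07-25.
2023-07-25 + 6 days = 2023-07-31.
2023-07-31 + 6 days = 2023-08-06.

2023-07-25, 2023-07-31, 2023-08-06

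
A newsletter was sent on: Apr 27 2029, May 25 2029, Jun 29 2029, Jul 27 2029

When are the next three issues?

Every date is a Friday; gaps 28, 35, 28 days.
Each is the last Friday of its month (at least one falls on the 29th or later, ruling out '4th Friday').
Last Friday of August 2029: Aug 31 2029.
Last Friday of September 2029: Sep 28 2029.
Last Friday of October 2029: Oct 26 2029.

Aug 31 2029, Sep 28 2029, Oct 26 2029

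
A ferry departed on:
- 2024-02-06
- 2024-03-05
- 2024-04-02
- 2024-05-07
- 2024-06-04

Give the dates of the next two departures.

2024-07-02, 2024-08-06

Gaps: 28, 28, 35, 28 days — a mix of 28 and 35. Every date is a Tuesday.
Each is the 1st Tuesday of its month.
July 2024 — 1st Tuesday is 2024-07-02.
1st Tuesday of August 2024: 2024-08-06.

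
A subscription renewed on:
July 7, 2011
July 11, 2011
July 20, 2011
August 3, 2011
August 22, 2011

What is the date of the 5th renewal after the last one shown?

February 8, 2012

Gaps: 4, 9, 14, 19 days — each gap is 5 larger than the previous one.
Next gap: 24 days. August 22, 2011 + 24 days = September 15, 2011.
Next gap: 29 days. September 15, 2011 + 29 days = October 14, 2011.
Next gap: 34 days. October 14, 2011 + 34 days = November 17, 2011.
Next gap: 39 days. November 17, 2011 + 39 days = December 26, 2011.
Next gap: 44 days. December 26, 2011 + 44 days = February 8, 2012.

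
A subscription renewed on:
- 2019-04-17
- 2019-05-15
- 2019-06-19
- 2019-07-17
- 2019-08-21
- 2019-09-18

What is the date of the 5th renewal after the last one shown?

2020-02-19

These are Wednesdays at 28- or 35-day spacing (28, 35, 28, 35, 28).
The pattern: 3rd Wednesday of the month.
October 2019 — 3rd Wednesday is 2019-10-16.
November 2019 — 3rd Wednesday is 2019-11-20.
December 2019 — 3rd Wednesday is 2019-12-18.
January 2020 — 3rd Wednesday is 2020-01-15.
February 2020 — 3rd Wednesday is 2020-02-19.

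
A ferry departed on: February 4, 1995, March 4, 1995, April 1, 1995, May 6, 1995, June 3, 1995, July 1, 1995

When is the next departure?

August 5, 1995

Gaps: 28, 28, 35, 28, 28 days — a mix of 28 and 35. Every date is a Saturday.
Each is the 1st Saturday of its month.
August 1995 — 1st Saturday is August 5, 1995.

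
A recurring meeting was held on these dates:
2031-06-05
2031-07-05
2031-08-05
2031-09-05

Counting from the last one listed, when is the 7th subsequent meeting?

2032-04-05

The day-of-month is always 5 (30, 31, 31 days between events).
So this recurs on the 5th of each month.
Next: October 2031 → 2031-10-05.
November 2031: 2031-11-05.
Next: December 2031 → 2031-12-05.
Next: January 2032 → 2032-01-05.
February 2032: 2032-02-05.
March 2032: 2032-03-05.
April 2032: 2032-04-05.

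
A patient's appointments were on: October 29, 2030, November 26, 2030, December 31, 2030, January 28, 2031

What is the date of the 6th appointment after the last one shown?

These are Tuesdays with 28, 35, 28-day gaps.
Each is the final Tuesday of its month — October 29, 2030 is past the 28th, so '4th Tuesday' doesn't fit.
February 2031 ends with Tuesday February 25, 2031.
March 2031 ends with Tuesday March 25, 2031.
April 2031 ends with Tuesday April 29, 2031.
Last Tuesday of May 2031: May 27, 2031.
June 2031 ends with Tuesday June 24, 2031.
Last Tuesday of July 2031: July 29, 2031.

July 29, 2031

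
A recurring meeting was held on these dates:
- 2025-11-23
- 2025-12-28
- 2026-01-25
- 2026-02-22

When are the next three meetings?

2026-03-22, 2026-04-26, 2026-05-24

These are Sundays at 28- or 35-day spacing (35, 28, 28).
The pattern: 4th Sunday of the month.
4th Sunday of March 2026: 2026-03-22.
4th Sunday of April 2026: 2026-04-26.
May 2026 — 4th Sunday is 2026-05-24.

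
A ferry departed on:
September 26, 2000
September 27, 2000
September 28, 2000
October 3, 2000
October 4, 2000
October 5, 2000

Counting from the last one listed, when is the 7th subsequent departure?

Every event lands on a Tuesday or Wednesday or Thursday (gaps cycle 1, 1, 5, 1, 1).
So the schedule is: every Tuesday, Wednesday and Thursday.
Next Tuesday: October 10, 2000.
The following Wednesday is October 11, 2000.
Next Thursday: October 12, 2000.
The following Tuesday is October 17, 2000.
Next Wednesday: October 18, 2000.
The following Thursday is October 19, 2000.
Next Tuesday: October 24, 2000.

October 24, 2000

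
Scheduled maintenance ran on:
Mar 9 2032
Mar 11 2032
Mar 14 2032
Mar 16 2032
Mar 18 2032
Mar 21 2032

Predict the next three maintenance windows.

Mar 23 2032, Mar 25 2032, Mar 28 2032

Gaps: 2, 3, 2, 2, 3 days — not constant, but cyclic with period 3.
The events fall on every Tuesday, Thursday and Sunday.
The following Tuesday is Mar 23 2032.
The following Thursday is Mar 25 2032.
The following Sunday is Mar 28 2032.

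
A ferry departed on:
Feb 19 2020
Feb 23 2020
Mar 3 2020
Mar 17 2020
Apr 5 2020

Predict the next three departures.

Apr 29 2020, May 28 2020, Jul 1 2020

Gaps: 4, 9, 14, 19 days — each gap is 5 larger than the previous one.
Next gap: 24 days. Apr 5 2020 + 24 days = Apr 29 2020.
Next gap: 29 days. Apr 29 2020 + 29 days = May 28 2020.
Next gap: 34 days. May 28 2020 + 34 days = Jul 1 2020.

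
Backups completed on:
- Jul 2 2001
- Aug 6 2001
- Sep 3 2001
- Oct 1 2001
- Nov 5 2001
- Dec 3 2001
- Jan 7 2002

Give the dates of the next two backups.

These are Mondays at 28- or 35-day spacing (35, 28, 28, 35, 28, 35).
The pattern: 1st Monday of the month.
February 2002 — 1st Monday is Feb 4 2002.
1st Monday of March 2002: Mar 4 2002.

Feb 4 2002, Mar 4 2002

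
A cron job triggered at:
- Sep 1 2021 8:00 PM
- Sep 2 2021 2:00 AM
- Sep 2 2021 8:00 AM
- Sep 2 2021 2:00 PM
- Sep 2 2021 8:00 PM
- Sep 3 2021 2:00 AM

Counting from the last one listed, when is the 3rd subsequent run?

Sep 3 2021 8:00 PM

The interval is a steady 6 hours (6, 6, 6, 6, 6).
Sep 3 2021 2:00 AM + 6 h = Sep 3 2021 8:00 AM.
Sep 3 2021 8:00 AM + 6 h = Sep 3 2021 2:00 PM.
Sep 3 2021 2:00 PM + 6 h = Sep 3 2021 8:00 PM.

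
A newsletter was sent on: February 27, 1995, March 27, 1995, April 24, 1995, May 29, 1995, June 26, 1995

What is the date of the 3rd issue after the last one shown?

September 25, 1995

All Mondays; the gaps (28, 28, 35, 28) vary with month length.
This is the last Monday of each month.
July 1995 ends with Monday July 31, 1995.
Last Monday of August 1995: August 28, 1995.
Last Monday of September 1995: September 25, 1995.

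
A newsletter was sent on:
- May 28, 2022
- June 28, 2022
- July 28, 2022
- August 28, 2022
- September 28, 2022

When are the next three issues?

October 28, 2022; November 28, 2022; December 28, 2022

The day-of-month is always 28 (31, 30, 31, 31 days between events).
So this recurs on the 28th of each month.
Next: October 2022 → October 28, 2022.
Next: November 2022 → November 28, 2022.
Next: December 2022 → December 28, 2022.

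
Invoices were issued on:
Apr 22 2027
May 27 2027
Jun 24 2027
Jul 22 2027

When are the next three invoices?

Aug 26 2027, Sep 23 2027, Oct 28 2027

Gaps: 35, 28, 28 days — a mix of 28 and 35. Every date is a Thursday.
Each is the 4th Thursday of its month.
4th Thursday of August 2027: Aug 26 2027.
4th Thursday of September 2027: Sep 23 2027.
4th Thursday of October 2027: Oct 28 2027.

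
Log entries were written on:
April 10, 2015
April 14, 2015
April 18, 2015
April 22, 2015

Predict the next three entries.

The spacing is 4, 4, 4 days — always 4 days.
April 22, 2015 + 4 days = April 26, 2015.
April 26, 2015 + 4 days = April 30, 2015.
April 30, 2015 + 4 days = May 4, 2015.

April 26, 2015; April 30, 2015; May 4, 2015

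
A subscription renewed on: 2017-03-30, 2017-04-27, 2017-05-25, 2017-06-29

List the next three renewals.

Every date is a Thursday; gaps 28, 28, 35 days.
Each is the last Thursday of its month (at least one falls on the 29th or later, ruling out '4th Thursday').
July 2017 ends with Thursday 2017-07-27.
Last Thursday of August 2017: 2017-08-31.
September 2017 ends with Thursday 2017-09-28.

2017-07-27, 2017-08-31, 2017-09-28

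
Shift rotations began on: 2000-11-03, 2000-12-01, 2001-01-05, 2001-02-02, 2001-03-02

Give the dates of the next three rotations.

2001-04-06, 2001-05-04, 2001-06-01

Gaps: 28, 35, 28, 28 days — a mix of 28 and 35. Every date is a Friday.
Each is the 1st Friday of its month.
1st Friday of April 2001: 2001-04-06.
1st Friday of May 2001: 2001-05-04.
June 2001 — 1st Friday is 2001-06-01.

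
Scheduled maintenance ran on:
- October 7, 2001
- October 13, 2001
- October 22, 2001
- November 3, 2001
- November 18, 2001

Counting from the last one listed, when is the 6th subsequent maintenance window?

April 20, 2002

Intervals are 6, 9, 12, 15 days — an arithmetic progression with common difference 3.
Next gap: 18 days. November 18, 2001 + 18 days = December 6, 2001.
Next gap: 21 days. December 6, 2001 + 21 days = December 27, 2001.
Next gap: 24 days. December 27, 2001 + 24 days = January 20, 2002.
Next gap: 27 days. January 20, 2002 + 27 days = February 16, 2002.
Next gap: 30 days. February 16, 2002 + 30 days = March 18, 2002.
Next gap: 33 days. March 18, 2002 + 33 days = April 20, 2002.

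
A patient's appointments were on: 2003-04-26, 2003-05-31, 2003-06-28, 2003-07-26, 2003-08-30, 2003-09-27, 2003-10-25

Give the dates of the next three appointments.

Every date is a Saturday; gaps 35, 28, 28, 35, 28, 28 days.
Each is the last Saturday of its month (at least one falls on the 29th or later, ruling out '4th Saturday').
Last Saturday of November 2003: 2003-11-29.
Last Saturday of December 2003: 2003-12-27.
Last Saturday of January 2004: 2004-01-31.

2003-11-29, 2003-12-27, 2004-01-31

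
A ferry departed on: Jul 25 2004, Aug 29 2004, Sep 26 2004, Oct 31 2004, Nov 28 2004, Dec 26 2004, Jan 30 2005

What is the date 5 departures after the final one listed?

Jun 26 2005

Every date is a Sunday; gaps 35, 28, 35, 28, 28, 35 days.
Each is the last Sunday of its month (at least one falls on the 29th or later, ruling out '4th Sunday').
Last Sunday of February 2005: Feb 27 2005.
March 2005 ends with Sunday Mar 27 2005.
April 2005 ends with Sunday Apr 24 2005.
Last Sunday of May 2005: May 29 2005.
June 2005 ends with Sunday Jun 26 2005.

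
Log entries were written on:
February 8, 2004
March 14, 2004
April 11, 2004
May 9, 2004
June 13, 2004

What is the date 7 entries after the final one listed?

January 9, 2005

These are Sundays at 28- or 35-day spacing (35, 28, 28, 35).
The pattern: 2nd Sunday of the month.
July 2004 — 2nd Sunday is July 11, 2004.
2nd Sunday of August 2004: August 8, 2004.
September 2004 — 2nd Sunday is September 12, 2004.
2nd Sunday of October 2004: October 10, 2004.
2nd Sunday of November 2004: November 14, 2004.
December 2004 — 2nd Sunday is December 12, 2004.
2nd Sunday of January 2005: January 9, 2005.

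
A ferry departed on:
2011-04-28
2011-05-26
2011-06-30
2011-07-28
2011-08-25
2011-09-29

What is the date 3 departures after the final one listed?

2011-12-29

These are Thursdays with 28, 35, 28, 28, 35-day gaps.
Each is the final Thursday of its month — 2011-06-30 is past the 28th, so '4th Thursday' doesn't fit.
October 2011 ends with Thursday 2011-10-27.
November 2011 ends with Thursday 2011-11-24.
December 2011 ends with Thursday 2011-12-29.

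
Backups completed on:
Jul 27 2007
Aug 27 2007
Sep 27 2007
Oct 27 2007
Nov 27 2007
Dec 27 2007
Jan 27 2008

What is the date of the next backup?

Feb 27 2008

Each date is the 27th; the gaps (31, 31, 30, 31, 30, 31) track the month lengths.
The rule is the 27th of each month.
Next: February 2008 → Feb 27 2008.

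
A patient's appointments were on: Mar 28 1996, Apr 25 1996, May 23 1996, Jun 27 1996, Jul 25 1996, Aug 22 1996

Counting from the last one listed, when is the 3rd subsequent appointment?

Nov 28 1996

Gaps: 28, 28, 35, 28, 28 days — a mix of 28 and 35. Every date is a Thursday.
Each is the 4th Thursday of its month.
September 1996 — 4th Thursday is Sep 26 1996.
4th Thursday of October 1996: Oct 24 1996.
November 1996 — 4th Thursday is Nov 28 1996.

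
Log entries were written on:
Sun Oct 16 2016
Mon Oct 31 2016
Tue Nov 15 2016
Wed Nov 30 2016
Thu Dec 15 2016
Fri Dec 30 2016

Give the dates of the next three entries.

Gaps between consecutive events: 15, 15, 15, 15, 15 days — a constant 15-day interval.
Fri Dec 30 2016 + 15 days = Sat Jan 14 2017.
Sat Jan 14 2017 + 15 days = Sun Jan 29 2017.
Sun Jan 29 2017 + 15 days = Mon Feb 13 2017.

Sat Jan 14 2017, Sun Jan 29 2017, Mon Feb 13 2017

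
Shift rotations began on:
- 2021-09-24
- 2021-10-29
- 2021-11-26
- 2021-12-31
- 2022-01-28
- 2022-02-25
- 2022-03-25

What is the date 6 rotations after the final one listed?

Every date is a Friday; gaps 35, 28, 35, 28, 28, 28 days.
Each is the last Friday of its month (at least one falls on the 29th or later, ruling out '4th Friday').
April 2022 ends with Friday 2022-04-29.
Last Friday of May 2022: 2022-05-27.
Last Friday of June 2022: 2022-06-24.
July 2022 ends with Friday 2022-07-29.
August 2022 ends with Friday 2022-08-26.
Last Friday of September 2022: 2022-09-30.

2022-09-30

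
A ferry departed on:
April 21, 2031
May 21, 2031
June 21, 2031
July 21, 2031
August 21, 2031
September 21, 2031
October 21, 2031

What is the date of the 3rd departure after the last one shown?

The day-of-month is always 21 (30, 31, 30, 31, 31, 30 days between events).
So this recurs on the 21st of each month.
November 2031: November 21, 2031.
December 2031: December 21, 2031.
Next: January 2032 → January 21, 2032.

January 21, 2032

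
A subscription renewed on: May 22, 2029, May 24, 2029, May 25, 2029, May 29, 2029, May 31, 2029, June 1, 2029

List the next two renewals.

Every event lands on a Tuesday or Thursday or Friday (gaps cycle 2, 1, 4, 2, 1).
So the schedule is: every Tuesday, Thursday and Friday.
Next Tuesday: June 5, 2029.
Next Thursday: June 7, 2029.

June 5, 2029; June 7, 2029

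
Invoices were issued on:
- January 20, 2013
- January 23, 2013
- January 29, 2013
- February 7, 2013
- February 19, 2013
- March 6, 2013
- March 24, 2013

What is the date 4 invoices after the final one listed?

Gaps: 3, 6, 9, 12, 15, 18 days — each gap is 3 larger than the previous one.
Next gap: 21 days. March 24, 2013 + 21 days = April 14, 2013.
Next gap: 24 days. April 14, 2013 + 24 days = May 8, 2013.
Next gap: 27 days. May 8, 2013 + 27 days = June 4, 2013.
Next gap: 30 days. June 4, 2013 + 30 days = July 4, 2013.

July 4, 2013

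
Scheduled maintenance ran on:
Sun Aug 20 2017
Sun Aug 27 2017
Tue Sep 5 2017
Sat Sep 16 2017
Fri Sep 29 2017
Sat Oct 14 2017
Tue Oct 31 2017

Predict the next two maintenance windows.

Gaps: 7, 9, 11, 13, 15, 17 days — each gap is 2 larger than the previous one.
Next gap: 19 days. Tue Oct 31 2017 + 19 days = Sun Nov 19 2017.
Next gap: 21 days. Sun Nov 19 2017 + 21 days = Sun Dec 10 2017.

Sun Nov 19 2017, Sun Dec 10 2017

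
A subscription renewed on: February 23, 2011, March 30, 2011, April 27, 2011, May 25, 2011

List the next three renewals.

June 29, 2011; July 27, 2011; August 31, 2011

These are Wednesdays with 35, 28, 28-day gaps.
Each is the final Wednesday of its month — March 30, 2011 is past the 28th, so '4th Wednesday' doesn't fit.
June 2011 ends with Wednesday June 29, 2011.
July 2011 ends with Wednesday July 27, 2011.
August 2011 ends with Wednesday August 31, 2011.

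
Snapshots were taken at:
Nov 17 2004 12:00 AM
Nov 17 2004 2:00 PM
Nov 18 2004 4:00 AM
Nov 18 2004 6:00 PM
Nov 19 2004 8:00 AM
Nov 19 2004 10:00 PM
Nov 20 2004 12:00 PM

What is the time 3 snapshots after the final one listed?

Spacing: 14, 14, 14, 14, 14, 14 h — constant 14 h.
Nov 20 2004 12:00 PM + 14 h = Nov 21 2004 2:00 AM.
Nov 21 2004 2:00 AM + 14 h = Nov 21 2004 4:00 PM.
Nov 21 2004 4:00 PM + 14 h = Nov 22 2004 6:00 AM.

Nov 22 2004 6:00 AM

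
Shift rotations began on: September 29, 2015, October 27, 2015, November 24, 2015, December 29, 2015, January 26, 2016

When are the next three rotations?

These are Tuesdays with 28, 28, 35, 28-day gaps.
Each is the final Tuesday of its month — September 29, 2015 is past the 28th, so '4th Tuesday' doesn't fit.
February 2016 ends with Tuesday February 23, 2016.
Last Tuesday of March 2016: March 29, 2016.
Last Tuesday of April 2016: April 26, 2016.

February 23, 2016; March 29, 2016; April 26, 2016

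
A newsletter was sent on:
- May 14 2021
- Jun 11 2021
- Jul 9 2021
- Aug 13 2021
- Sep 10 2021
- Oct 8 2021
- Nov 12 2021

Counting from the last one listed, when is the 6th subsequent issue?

May 13 2022

These are Fridays at 28- or 35-day spacing (28, 28, 35, 28, 28, 35).
The pattern: 2nd Friday of the month.
2nd Friday of December 2021: Dec 10 2021.
January 2022 — 2nd Friday is Jan 14 2022.
2nd Friday of February 2022: Feb 11 2022.
March 2022 — 2nd Friday is Mar 11 2022.
April 2022 — 2nd Friday is Apr 8 2022.
2nd Friday of May 2022: May 13 2022.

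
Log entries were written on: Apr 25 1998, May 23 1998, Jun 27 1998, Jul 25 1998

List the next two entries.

These are Saturdays at 28- or 35-day spacing (28, 35, 28).
The pattern: 4th Saturday of the month.
August 1998 — 4th Saturday is Aug 22 1998.
September 1998 — 4th Saturday is Sep 26 1998.

Aug 22 1998, Sep 26 1998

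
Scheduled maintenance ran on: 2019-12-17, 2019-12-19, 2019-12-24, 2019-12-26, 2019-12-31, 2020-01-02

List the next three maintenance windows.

2020-01-07, 2020-01-09, 2020-01-14

Every event lands on a Tuesday or Thursday (gaps cycle 2, 5, 2, 5, 2).
So the schedule is: every Tuesday and Thursday.
The following Tuesday is 2020-01-07.
Next Thursday: 2020-01-09.
Next Tuesday: 2020-01-14.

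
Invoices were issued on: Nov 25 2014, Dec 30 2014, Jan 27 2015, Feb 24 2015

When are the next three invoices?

Mar 31 2015, Apr 28 2015, May 26 2015

Every date is a Tuesday; gaps 35, 28, 28 days.
Each is the last Tuesday of its month (at least one falls on the 29th or later, ruling out '4th Tuesday').
Last Tuesday of March 2015: Mar 31 2015.
Last Tuesday of April 2015: Apr 28 2015.
May 2015 ends with Tuesday May 26 2015.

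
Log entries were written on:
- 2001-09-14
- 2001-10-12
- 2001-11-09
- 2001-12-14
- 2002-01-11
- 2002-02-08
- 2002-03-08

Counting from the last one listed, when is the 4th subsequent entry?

2002-07-12

These are Fridays at 28- or 35-day spacing (28, 28, 35, 28, 28, 28).
The pattern: 2nd Friday of the month.
April 2002 — 2nd Friday is 2002-04-12.
May 2002 — 2nd Friday is 2002-05-10.
June 2002 — 2nd Friday is 2002-06-14.
2nd Friday of July 2002: 2002-07-12.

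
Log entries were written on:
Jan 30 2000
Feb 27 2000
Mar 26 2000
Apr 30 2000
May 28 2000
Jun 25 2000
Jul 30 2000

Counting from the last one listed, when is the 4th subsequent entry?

Every date is a Sunday; gaps 28, 28, 35, 28, 28, 35 days.
Each is the last Sunday of its month (at least one falls on the 29th or later, ruling out '4th Sunday').
Last Sunday of August 2000: Aug 27 2000.
Last Sunday of September 2000: Sep 24 2000.
Last Sunday of October 2000: Oct 29 2000.
November 2000 ends with Sunday Nov 26 2000.

Nov 26 2000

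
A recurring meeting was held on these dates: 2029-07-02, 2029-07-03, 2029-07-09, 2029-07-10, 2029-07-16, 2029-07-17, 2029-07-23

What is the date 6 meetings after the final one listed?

2029-08-13

Gaps: 1, 6, 1, 6, 1, 6 days — not constant, but cyclic with period 2.
The events fall on every Monday and Tuesday.
The following Tuesday is 2029-07-24.
The following Monday is 2029-07-30.
Next Tuesday: 2029-07-31.
Next Monday: 2029-08-06.
Next Tuesday: 2029-08-07.
Next Monday: 2029-08-13.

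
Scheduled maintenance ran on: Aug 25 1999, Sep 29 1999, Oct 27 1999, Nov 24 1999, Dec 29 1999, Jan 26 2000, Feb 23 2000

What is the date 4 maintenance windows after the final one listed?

These are Wednesdays with 35, 28, 28, 35, 28, 28-day gaps.
Each is the final Wednesday of its month — Sep 29 1999 is past the 28th, so '4th Wednesday' doesn't fit.
March 2000 ends with Wednesday Mar 29 2000.
April 2000 ends with Wednesday Apr 26 2000.
Last Wednesday of May 2000: May 31 2000.
Last Wednesday of June 2000: Jun 28 2000.

Jun 28 2000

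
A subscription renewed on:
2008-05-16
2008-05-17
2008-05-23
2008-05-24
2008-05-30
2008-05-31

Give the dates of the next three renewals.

The gap pattern 1, 6, 1, 6, 1 repeats every 2 events.
These are the Fridays and Saturdays of each week.
Next Friday: 2008-06-06.
The following Saturday is 2008-06-07.
Next Friday: 2008-06-13.

2008-06-06, 2008-06-07, 2008-06-13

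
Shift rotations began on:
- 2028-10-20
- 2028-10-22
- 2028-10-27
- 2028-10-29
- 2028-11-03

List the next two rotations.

2028-11-05, 2028-11-10

Gaps: 2, 5, 2, 5 days — not constant, but cyclic with period 2.
The events fall on every Friday and Sunday.
Next Sunday: 2028-11-05.
The following Friday is 2028-11-10.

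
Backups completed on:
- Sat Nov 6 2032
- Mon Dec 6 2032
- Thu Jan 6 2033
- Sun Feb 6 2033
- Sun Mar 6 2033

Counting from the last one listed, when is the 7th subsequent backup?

Thu Oct 6 2033

Each date is the 6th; the gaps (30, 31, 31, 28) track the month lengths.
The rule is the 6th of each month.
Next: April 2033 → Wed Apr 6 2033.
Next: May 2033 → Fri May 6 2033.
June 2033: Mon Jun 6 2033.
Next: July 2033 → Wed Jul 6 2033.
Next: August 2033 → Sat Aug 6 2033.
Next: September 2033 → Tue Sep 6 2033.
October 2033: Thu Oct 6 2033.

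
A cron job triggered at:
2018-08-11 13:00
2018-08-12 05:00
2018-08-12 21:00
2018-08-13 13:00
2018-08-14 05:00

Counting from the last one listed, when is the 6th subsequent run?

2018-08-18 05:00

Spacing: 16, 16, 16, 16 h — constant 16 h.
2018-08-14 05:00 + 16 h = 2018-08-14 21:00.
2018-08-14 21:00 + 16 h = 2018-08-15 13:00.
2018-08-15 13:00 + 16 h = 2018-08-16 05:00.
2018-08-16 05:00 + 16 h = 2018-08-16 21:00.
2018-08-16 21:00 + 16 h = 2018-08-17 13:00.
2018-08-17 13:00 + 16 h = 2018-08-18 05:00.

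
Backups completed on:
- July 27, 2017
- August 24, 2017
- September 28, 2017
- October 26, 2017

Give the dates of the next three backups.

Gaps: 28, 35, 28 days — a mix of 28 and 35. Every date is a Thursday.
Each is the 4th Thursday of its month.
4th Thursday of November 2017: November 23, 2017.
December 2017 — 4th Thursday is December 28, 2017.
January 2018 — 4th Thursday is January 25, 2018.

November 23, 2017; December 28, 2017; January 25, 2018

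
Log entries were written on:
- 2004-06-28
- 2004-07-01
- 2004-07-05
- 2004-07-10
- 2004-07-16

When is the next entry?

Intervals are 3, 4, 5, 6 days — an arithmetic progression with common difference 1.
Next gap: 7 days. 2004-07-16 + 7 days = 2004-07-23.

2004-07-23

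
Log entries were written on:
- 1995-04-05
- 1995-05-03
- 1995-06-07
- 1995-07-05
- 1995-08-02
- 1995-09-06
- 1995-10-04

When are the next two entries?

1995-11-01, 1995-12-06

All dates are Wednesdays, 28, 35, 28, 28, 35, 28 days apart.
Specifically, the 1st Wednesday of each month.
1st Wednesday of November 1995: 1995-11-01.
December 1995 — 1st Wednesday is 1995-12-06.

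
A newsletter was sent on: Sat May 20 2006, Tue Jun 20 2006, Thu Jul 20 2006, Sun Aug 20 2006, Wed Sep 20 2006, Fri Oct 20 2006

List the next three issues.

Mon Nov 20 2006, Wed Dec 20 2006, Sat Jan 20 2007

Gaps: 31, 30, 31, 31, 30 days — not constant. Every event is on the 20th of the month.
Pattern: the 20th of each month.
November 2006: Mon Nov 20 2006.
Next: December 2006 → Wed Dec 20 2006.
January 2007: Sat Jan 20 2007.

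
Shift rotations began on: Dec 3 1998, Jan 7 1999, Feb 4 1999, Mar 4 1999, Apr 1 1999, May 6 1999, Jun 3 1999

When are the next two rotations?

These are Thursdays at 28- or 35-day spacing (35, 28, 28, 28, 35, 28).
The pattern: 1st Thursday of the month.
1st Thursday of July 1999: Jul 1 1999.
1st Thursday of August 1999: Aug 5 1999.

Jul 1 1999, Aug 5 1999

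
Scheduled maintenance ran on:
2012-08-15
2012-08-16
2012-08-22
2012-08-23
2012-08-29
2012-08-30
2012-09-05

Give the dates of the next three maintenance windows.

2012-09-06, 2012-09-12, 2012-09-13

The gap pattern 1, 6, 1, 6, 1, 6 repeats every 2 events.
These are the Wednesdays and Thursdays of each week.
The following Thursday is 2012-09-06.
The following Wednesday is 2012-09-12.
The following Thursday is 2012-09-13.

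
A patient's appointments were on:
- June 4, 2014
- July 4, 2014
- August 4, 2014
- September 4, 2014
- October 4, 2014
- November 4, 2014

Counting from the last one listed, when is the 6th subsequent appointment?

May 4, 2015

Each date is the 4th; the gaps (30, 31, 31, 30, 31) track the month lengths.
The rule is the 4th of each month.
December 2014: December 4, 2014.
Next: January 2015 → January 4, 2015.
February 2015: February 4, 2015.
Next: March 2015 → March 4, 2015.
Next: April 2015 → April 4, 2015.
Next: May 2015 → May 4, 2015.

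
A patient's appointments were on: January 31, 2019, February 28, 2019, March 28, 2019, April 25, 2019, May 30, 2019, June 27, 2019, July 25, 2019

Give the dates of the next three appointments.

August 29, 2019; September 26, 2019; October 31, 2019

These are Thursdays with 28, 28, 28, 35, 28, 28-day gaps.
Each is the final Thursday of its month — January 31, 2019 is past the 28th, so '4th Thursday' doesn't fit.
Last Thursday of August 2019: August 29, 2019.
September 2019 ends with Thursday September 26, 2019.
October 2019 ends with Thursday October 31, 2019.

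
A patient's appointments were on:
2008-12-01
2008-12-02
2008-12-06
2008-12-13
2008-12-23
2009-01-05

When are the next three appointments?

Gaps: 1, 4, 7, 10, 13 days — each gap is 3 larger than the previous one.
Next gap: 16 days. 2009-01-05 + 16 days = 2009-01-21.
Next gap: 19 days. 2009-01-21 + 19 days = 2009-02-09.
Next gap: 22 days. 2009-02-09 + 22 days = 2009-03-03.

2009-01-21, 2009-02-09, 2009-03-03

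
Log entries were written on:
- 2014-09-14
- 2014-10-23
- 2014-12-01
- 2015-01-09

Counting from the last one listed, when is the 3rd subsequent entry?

2015-05-06

Gaps between consecutive events: 39, 39, 39 days — a constant 39-day interval.
2015-01-09 + 39 days = 2015-02-17.
2015-02-17 + 39 days = 2015-03-28.
2015-03-28 + 39 days = 2015-05-06.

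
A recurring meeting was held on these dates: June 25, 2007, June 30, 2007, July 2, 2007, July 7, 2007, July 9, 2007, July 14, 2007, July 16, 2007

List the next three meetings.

July 21, 2007; July 23, 2007; July 28, 2007

Gaps: 5, 2, 5, 2, 5, 2 days — not constant, but cyclic with period 2.
The events fall on every Monday and Saturday.
The following Saturday is July 21, 2007.
Next Monday: July 23, 2007.
The following Saturday is July 28, 2007.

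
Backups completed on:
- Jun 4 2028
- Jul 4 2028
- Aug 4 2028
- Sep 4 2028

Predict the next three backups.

Each date is the 4th; the gaps (30, 31, 31) track the month lengths.
The rule is the 4th of each month.
Next: October 2028 → Oct 4 2028.
Next: November 2028 → Nov 4 2028.
December 2028: Dec 4 2028.

Oct 4 2028, Nov 4 2028, Dec 4 2028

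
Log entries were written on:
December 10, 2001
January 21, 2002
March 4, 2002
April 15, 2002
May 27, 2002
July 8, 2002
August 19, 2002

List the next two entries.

September 30, 2002; November 11, 2002

Every event comes 42 days after the last (42, 42, 42, 42, 42, 42).
August 19, 2002 + 42 days = September 30, 2002.
September 30, 2002 + 42 days = November 11, 2002.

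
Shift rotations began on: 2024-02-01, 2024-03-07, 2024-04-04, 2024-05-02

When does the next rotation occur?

2024-06-06

These are Thursdays at 28- or 35-day spacing (35, 28, 28).
The pattern: 1st Thursday of the month.
June 2024 — 1st Thursday is 2024-06-06.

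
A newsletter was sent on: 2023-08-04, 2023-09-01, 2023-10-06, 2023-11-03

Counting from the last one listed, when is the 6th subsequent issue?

Gaps: 28, 35, 28 days — a mix of 28 and 35. Every date is a Friday.
Each is the 1st Friday of its month.
1st Friday of December 2023: 2023-12-01.
1st Friday of January 2024: 2024-01-05.
February 2024 — 1st Friday is 2024-02-02.
1st Friday of March 2024: 2024-03-01.
April 2024 — 1st Friday is 2024-04-05.
1st Friday of May 2024: 2024-05-03.

2024-05-03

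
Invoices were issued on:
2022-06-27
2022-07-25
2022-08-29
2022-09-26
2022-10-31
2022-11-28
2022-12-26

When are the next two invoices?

2023-01-30, 2023-02-27

Every date is a Monday; gaps 28, 35, 28, 35, 28, 28 days.
Each is the last Monday of its month (at least one falls on the 29th or later, ruling out '4th Monday').
January 2023 ends with Monday 2023-01-30.
Last Monday of February 2023: 2023-02-27.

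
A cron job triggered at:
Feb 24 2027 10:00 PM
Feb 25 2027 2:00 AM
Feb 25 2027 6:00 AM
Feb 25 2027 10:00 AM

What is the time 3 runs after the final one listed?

Feb 25 2027 10:00 PM

Spacing: 4, 4, 4 h — constant 4 h.
Feb 25 2027 10:00 AM + 4 h = Feb 25 2027 2:00 PM.
Feb 25 2027 2:00 PM + 4 h = Feb 25 2027 6:00 PM.
Feb 25 2027 6:00 PM + 4 h = Feb 25 2027 10:00 PM.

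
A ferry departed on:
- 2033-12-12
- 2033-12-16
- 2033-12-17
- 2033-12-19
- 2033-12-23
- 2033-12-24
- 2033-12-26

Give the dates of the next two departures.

Every event lands on a Monday or Friday or Saturday (gaps cycle 4, 1, 2, 4, 1, 2).
So the schedule is: every Monday, Friday and Saturday.
The following Friday is 2033-12-30.
The following Saturday is 2033-12-31.

2033-12-30, 2033-12-31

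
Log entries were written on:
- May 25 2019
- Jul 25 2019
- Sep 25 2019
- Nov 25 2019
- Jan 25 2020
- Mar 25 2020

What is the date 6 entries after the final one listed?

Mar 25 2021

Each date is the 25th; the gaps (61, 62, 61, 61, 60) track the month lengths.
The rule is the 25th of every 2 months.
May 2020: May 25 2020.
Next: July 2020 → Jul 25 2020.
September 2020: Sep 25 2020.
November 2020: Nov 25 2020.
Next: January 2021 → Jan 25 2021.
Next: March 2021 → Mar 25 2021.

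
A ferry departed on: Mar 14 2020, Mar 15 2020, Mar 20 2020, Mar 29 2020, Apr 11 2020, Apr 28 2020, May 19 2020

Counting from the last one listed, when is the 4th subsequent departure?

Gaps: 1, 5, 9, 13, 17, 21 days — each gap is 4 larger than the previous one.
Next gap: 25 days. May 19 2020 + 25 days = Jun 13 2020.
Next gap: 29 days. Jun 13 2020 + 29 days = Jul 12 2020.
Next gap: 33 days. Jul 12 2020 + 33 days = Aug 14 2020.
Next gap: 37 days. Aug 14 2020 + 37 days = Sep 20 2020.

Sep 20 2020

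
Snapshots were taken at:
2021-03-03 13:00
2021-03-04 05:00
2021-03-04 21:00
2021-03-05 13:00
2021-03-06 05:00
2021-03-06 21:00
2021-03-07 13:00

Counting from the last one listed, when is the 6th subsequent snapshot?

2021-03-11 13:00

The interval is a steady 16 hours (16, 16, 16, 16, 16, 16).
2021-03-07 13:00 + 16 h = 2021-03-08 05:00.
2021-03-08 05:00 + 16 h = 2021-03-08 21:00.
2021-03-08 21:00 + 16 h = 2021-03-09 13:00.
2021-03-09 13:00 + 16 h = 2021-03-10 05:00.
2021-03-10 05:00 + 16 h = 2021-03-10 21:00.
2021-03-10 21:00 + 16 h = 2021-03-11 13:00.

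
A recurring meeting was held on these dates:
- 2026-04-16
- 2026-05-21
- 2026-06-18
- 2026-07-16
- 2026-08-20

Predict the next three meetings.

All dates are Thursdays, 35, 28, 28, 35 days apart.
Specifically, the 3rd Thursday of each month.
September 2026 — 3rd Thursday is 2026-09-17.
3rd Thursday of October 2026: 2026-10-15.
3rd Thursday of November 2026: 2026-11-19.

2026-09-17, 2026-10-15, 2026-11-19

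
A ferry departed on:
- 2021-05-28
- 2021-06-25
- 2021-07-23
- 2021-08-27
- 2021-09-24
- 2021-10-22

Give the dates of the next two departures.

All dates are Fridays, 28, 28, 35, 28, 28 days apart.
Specifically, the 4th Friday of each month.
4th Friday of November 2021: 2021-11-26.
December 2021 — 4th Friday is 2021-12-24.

2021-11-26, 2021-12-24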